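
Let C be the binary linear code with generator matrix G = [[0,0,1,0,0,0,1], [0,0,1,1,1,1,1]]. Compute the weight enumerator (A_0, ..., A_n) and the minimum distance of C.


Weight distribution: A_0 = 1, A_2 = 1, A_3 = 1, A_5 = 1. Minimum distance d = 2.

Enumerate all 2^2 = 4 messages m ∈ F_2^2.
For each, compute codeword c = mG in F_2^7, then tally its weight.
  m = 00 → c = 0000000, weight = 0.
  m = 10 → c = 0010001, weight = 2.
  m = 01 → c = 0011111, weight = 5.
  m = 11 → c = 0001110, weight = 3.
Tally weights:
  weight 0: 1 codewords.
  weight 2: 1 codewords.
  weight 3: 1 codewords.
  weight 5: 1 codewords.
Minimum distance d = smallest w > 0 with A_w > 0 = 2.
Sanity: Σ A_w = 4 = 2^2 = 4 ✓.


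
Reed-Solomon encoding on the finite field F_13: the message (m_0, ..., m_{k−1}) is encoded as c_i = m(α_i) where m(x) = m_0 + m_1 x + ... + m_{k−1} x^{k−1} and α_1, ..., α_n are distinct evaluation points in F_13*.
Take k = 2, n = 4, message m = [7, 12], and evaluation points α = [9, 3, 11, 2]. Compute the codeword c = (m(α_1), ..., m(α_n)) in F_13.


c = [11, 4, 9, 5]

Message polynomial: m(x) = 7 + 12·x (mod 13).
For each evaluation point α_i, compute m(α_i) mod 13:
  α_1 = 9: Horner steps 12 → 11, so m(9) = 11.
  α_2 = 3: Horner steps 12 → 4, so m(3) = 4.
  α_3 = 11: Horner steps 12 → 9, so m(11) = 9.
  α_4 = 2: Horner steps 12 → 5, so m(2) = 5.
Codeword c = [11, 4, 9, 5] ∈ F_13^4.


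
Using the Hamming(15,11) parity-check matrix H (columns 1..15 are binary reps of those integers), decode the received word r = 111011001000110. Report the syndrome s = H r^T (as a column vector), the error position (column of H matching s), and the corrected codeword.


s = (1, 0, 0, 1)^T, error position = 9, corrected codeword c = 111011000000110

Compute s = H r^T mod 2 one row at a time:
  s_1 = 0 + 1 + 0 + 0 + 0 + 1 + 1 + 0 = 3 ≡ 1 (mod 2).
  s_2 = 0 + 1 + 1 + 0 + 0 + 1 + 1 + 0 = 4 ≡ 0 (mod 2).
  s_3 = 1 + 1 + 1 + 0 + 0 + 0 + 1 + 0 = 4 ≡ 0 (mod 2).
  s_4 = 1 + 1 + 1 + 0 + 1 + 0 + 1 + 0 = 5 ≡ 1 (mod 2).
s = (1, 0, 0, 1)^T — this equals column 9 of H (binary 1001), so error is at position 9.
Correct: flip bit 9 of r = 111011001000110 to get c = 111011000000110.


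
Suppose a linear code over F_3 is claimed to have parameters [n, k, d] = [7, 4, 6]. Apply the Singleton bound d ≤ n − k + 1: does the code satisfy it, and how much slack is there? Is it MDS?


Singleton RHS = n − k + 1 = 4, slack = -2, bound violated (no such code; not MDS).

Singleton bound: d ≤ n − k + 1.
Here n = 7, k = 4, so n − k + 1 = 4.
Given d = 6, check d ≤ 4: NO.
Slack = (n − k + 1) − d = -2.
The slack is negative: d = 6 exceeds n − k + 1 = 4 by 2, so the Singleton bound is violated and no linear [7, 4, 6]_3 code can exist. In particular it is not MDS (MDS requires d = n − k + 1 exactly).
Description: the claimed parameters are [7, 4, 6]_3; such a code would be impossible (violates the Singleton bound).


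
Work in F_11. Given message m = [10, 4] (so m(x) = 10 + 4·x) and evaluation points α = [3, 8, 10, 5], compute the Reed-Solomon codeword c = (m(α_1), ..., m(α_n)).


c = [0, 9, 6, 8]

Message polynomial: m(x) = 10 + 4·x (mod 11).
For each evaluation point α_i, compute m(α_i) mod 11:
  α_1 = 3: Horner steps 4 → 0, so m(3) = 0.
  α_2 = 8: Horner steps 4 → 9, so m(8) = 9.
  α_3 = 10: Horner steps 4 → 6, so m(10) = 6.
  α_4 = 5: Horner steps 4 → 8, so m(5) = 8.
Codeword c = [0, 9, 6, 8] ∈ F_11^4.


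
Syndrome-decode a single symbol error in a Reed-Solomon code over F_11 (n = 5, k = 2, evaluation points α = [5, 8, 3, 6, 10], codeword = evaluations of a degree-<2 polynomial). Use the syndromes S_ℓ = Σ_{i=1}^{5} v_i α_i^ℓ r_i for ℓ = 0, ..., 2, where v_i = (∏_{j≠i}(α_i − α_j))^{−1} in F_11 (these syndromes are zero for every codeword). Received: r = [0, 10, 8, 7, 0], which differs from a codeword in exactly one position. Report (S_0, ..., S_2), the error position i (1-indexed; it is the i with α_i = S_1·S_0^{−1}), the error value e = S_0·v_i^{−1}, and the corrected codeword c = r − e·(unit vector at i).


S = (4, 7, 4), error at position 5, error magnitude e = 9, c = [0, 10, 8, 7, 2].

Step 1: column multipliers v_i = (∏_{j≠i}(α_i − α_j))^{−1} mod 11.
  i = 1 (α = 5): (5−8)(5−3)(5−6)(5−10) = (−3)·2·(−1)·(−5) = −30 ≡ 3, so v_1 = 3^{−1} = 4 (mod 11).
  i = 2 (α = 8): (8−5)(8−3)(8−6)(8−10) = 3·5·2·(−2) = −60 ≡ 6, so v_2 = 6^{−1} = 2 (mod 11).
  i = 3 (α = 3): (3−5)(3−8)(3−6)(3−10) = (−2)·(−5)·(−3)·(−7) = 210 ≡ 1, so v_3 = 1^{−1} = 1 (mod 11).
  i = 4 (α = 6): (6−5)(6−8)(6−3)(6−10) = 1·(−2)·3·(−4) = 24 ≡ 2, so v_4 = 2^{−1} = 6 (mod 11).
  i = 5 (α = 10): (10−5)(10−8)(10−3)(10−6) = 5·2·7·4 = 280 ≡ 5, so v_5 = 5^{−1} = 9 (mod 11).
  v = [4, 2, 1, 6, 9].
Step 2: syndromes of r = [0, 10, 8, 7, 0] (all sums mod 11).
  S_0 = Σ v_i r_i = 4·0 + 2·10 + 1·8 + 6·7 + 9·0 = 70 ≡ 4.
  S_1 = Σ v_i α_i r_i = 4·5·0 + 2·8·10 + 1·3·8 + 6·6·7 + 9·10·0 = 436 ≡ 7.
  α_i^2 mod 11 = [3, 9, 9, 3, 1].
  S_2 = Σ v_i α_i^2 r_i = 4·3·0 + 2·9·10 + 1·9·8 + 6·3·7 + 9·1·0 = 378 ≡ 4.
  S = (4, 7, 4) ≠ 0, so r is not a codeword (an error is present).
Step 3: locate the error. For a single error e at position i, S_ℓ = v_i·e·α_i^ℓ, so α_err = S_1/S_0.
  S_0^{−1} = 4^{−1} = 3 (mod 11), so α_err = 7·3 = 21 ≡ 10 = α_5. Error position i = 5.
  Consistency check: S_2/S_1 = 4·8 = 32 ≡ 10 = α_err ✓ (single-error assumption holds).
Step 4: error magnitude e = S_0/v_5 = S_0·∏_{j≠5}(α_5 − α_j) = 4·5 = 20 ≡ 9 (mod 11).
Step 5: correct position 5: c_5 = r_5 − e = 0 − 9 ≡ 2 (mod 11). Hence c = [0, 10, 8, 7, 2].
  Check: interpolating c through the α_i gives m(x) = 9 + 7·x (degree < 2) with m(α_i) = c_i for every i, so c is indeed a codeword.


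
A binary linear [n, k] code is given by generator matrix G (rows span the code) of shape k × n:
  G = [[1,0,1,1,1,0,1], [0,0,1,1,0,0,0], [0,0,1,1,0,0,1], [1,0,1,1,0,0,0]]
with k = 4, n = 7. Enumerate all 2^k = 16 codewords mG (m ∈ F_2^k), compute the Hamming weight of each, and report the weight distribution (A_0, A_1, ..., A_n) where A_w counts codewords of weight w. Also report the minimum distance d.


Weight distribution: A_0 = 1, A_1 = 3, A_2 = 4, A_3 = 4, A_4 = 3, A_5 = 1. Minimum distance d = 1.

Enumerate all 2^4 = 16 messages m ∈ F_2^4.
For each, compute codeword c = mG in F_2^7, then tally its weight.
  m = 0000 → c = 0000000, weight = 0.
  m = 1000 → c = 1011101, weight = 5.
  m = 0100 → c = 0011000, weight = 2.
  m = 1100 → c = 1000101, weight = 3.
  m = 0010 → c = 0011001, weight = 3.
  m = 1010 → c = 1000100, weight = 2.
  m = 0110 → c = 0000001, weight = 1.
  m = 1110 → c = 1011100, weight = 4.
  m = 0001 → c = 1011000, weight = 3.
  m = 1001 → c = 0000101, weight = 2.
  m = 0101 → c = 1000000, weight = 1.
  m = 1101 → c = 0011101, weight = 4.
  m = 0011 → c = 1000001, weight = 2.
  m = 1011 → c = 0011100, weight = 3.
  m = 0111 → c = 1011001, weight = 4.
  m = 1111 → c = 0000100, weight = 1.
Tally weights:
  weight 0: 1 codewords.
  weight 1: 3 codewords.
  weight 2: 4 codewords.
  weight 3: 4 codewords.
  weight 4: 3 codewords.
  weight 5: 1 codewords.
Minimum distance d = smallest w > 0 with A_w > 0 = 1.
Sanity: Σ A_w = 16 = 2^4 = 16 ✓.


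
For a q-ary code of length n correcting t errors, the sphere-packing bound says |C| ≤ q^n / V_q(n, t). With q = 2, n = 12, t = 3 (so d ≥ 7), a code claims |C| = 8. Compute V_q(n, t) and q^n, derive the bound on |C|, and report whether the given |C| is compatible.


V_q(n, t) = 299, q^n = 4096, Hamming bound = 13, |C| = 8 ≤ bound (satisfied).

Step 1: Compute V_q(n, t) = Σ_{j=0}^3 C(n, j) (q−1)^j.
  j = 0: C(12,0)·(1)^0 = 1·1 = 1.
  j = 1: C(12,1)·(1)^1 = 12·1 = 12.
  j = 2: C(12,2)·(1)^2 = 66·1 = 66.
  j = 3: C(12,3)·(1)^3 = 220·1 = 220.
  V_q(n, t) = 1 + 12 + 66 + 220 = 299.
Step 2: q^n = 2^12 = 4096.
Step 3: Hamming bound ⌊q^n / V_q(n,t)⌋ = ⌊4096/299⌋ = 13.
Step 4: Compare |C| = 8 to 13: satisfied.
The claimed |C| lies below the Hamming bound.


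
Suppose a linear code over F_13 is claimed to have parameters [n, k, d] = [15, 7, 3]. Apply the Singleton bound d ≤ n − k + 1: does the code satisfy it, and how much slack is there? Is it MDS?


Singleton RHS = n − k + 1 = 9, slack = 6, bound satisfied, not MDS.

Singleton bound: d ≤ n − k + 1.
Here n = 15, k = 7, so n − k + 1 = 9.
Given d = 3, check d ≤ 9: YES.
Slack = (n − k + 1) − d = 6.
The code is NOT MDS (slack = 6 > 0).
Description: the claimed parameters are [15, 7, 3]_13; such a code would be non-MDS.


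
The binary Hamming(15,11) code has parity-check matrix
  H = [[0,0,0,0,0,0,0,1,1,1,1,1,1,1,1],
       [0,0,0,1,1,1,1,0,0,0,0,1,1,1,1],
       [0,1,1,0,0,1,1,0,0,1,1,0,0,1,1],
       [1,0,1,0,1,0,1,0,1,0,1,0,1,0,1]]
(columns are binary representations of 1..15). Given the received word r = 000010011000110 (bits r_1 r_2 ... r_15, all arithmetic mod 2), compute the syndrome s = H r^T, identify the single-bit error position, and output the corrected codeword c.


s = (0, 1, 1, 1)^T, error position = 7, corrected codeword c = 000010111000110

Compute s = H r^T mod 2 one row at a time:
  s_1 = 1 + 1 + 0 + 0 + 0 + 1 + 1 + 0 = 4 ≡ 0 (mod 2).
  s_2 = 0 + 1 + 0 + 0 + 0 + 1 + 1 + 0 = 3 ≡ 1 (mod 2).
  s_3 = 0 + 0 + 0 + 0 + 0 + 0 + 1 + 0 = 1 ≡ 1 (mod 2).
  s_4 = 0 + 0 + 1 + 0 + 1 + 0 + 1 + 0 = 3 ≡ 1 (mod 2).
s = (0, 1, 1, 1)^T — this equals column 7 of H (binary 0111), so error is at position 7.
Correct: flip bit 7 of r = 000010011000110 to get c = 000010111000110.


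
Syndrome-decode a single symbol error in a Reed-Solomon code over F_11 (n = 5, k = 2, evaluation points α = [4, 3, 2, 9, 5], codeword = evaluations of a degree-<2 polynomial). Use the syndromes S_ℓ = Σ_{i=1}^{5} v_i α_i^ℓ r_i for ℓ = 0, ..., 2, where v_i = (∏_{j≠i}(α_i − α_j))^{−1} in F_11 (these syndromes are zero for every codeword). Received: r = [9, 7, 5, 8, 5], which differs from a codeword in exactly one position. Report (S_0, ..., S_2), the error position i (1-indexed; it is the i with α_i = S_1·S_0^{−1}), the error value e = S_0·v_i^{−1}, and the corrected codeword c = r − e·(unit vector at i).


S = (3, 4, 9), error at position 5, error magnitude e = 5, c = [9, 7, 5, 8, 0].

Step 1: column multipliers v_i = (∏_{j≠i}(α_i − α_j))^{−1} mod 11.
  i = 1 (α = 4): (4−3)(4−2)(4−9)(4−5) = 1·2·(−5)·(−1) = 10 ≡ 10, so v_1 = 10^{−1} = 10 (mod 11).
  i = 2 (α = 3): (3−4)(3−2)(3−9)(3−5) = (−1)·1·(−6)·(−2) = −12 ≡ 10, so v_2 = 10^{−1} = 10 (mod 11).
  i = 3 (α = 2): (2−4)(2−3)(2−9)(2−5) = (−2)·(−1)·(−7)·(−3) = 42 ≡ 9, so v_3 = 9^{−1} = 5 (mod 11).
  i = 4 (α = 9): (9−4)(9−3)(9−2)(9−5) = 5·6·7·4 = 840 ≡ 4, so v_4 = 4^{−1} = 3 (mod 11).
  i = 5 (α = 5): (5−4)(5−3)(5−2)(5−9) = 1·2·3·(−4) = −24 ≡ 9, so v_5 = 9^{−1} = 5 (mod 11).
  v = [10, 10, 5, 3, 5].
Step 2: syndromes of r = [9, 7, 5, 8, 5] (all sums mod 11).
  S_0 = Σ v_i r_i = 10·9 + 10·7 + 5·5 + 3·8 + 5·5 = 234 ≡ 3.
  S_1 = Σ v_i α_i r_i = 10·4·9 + 10·3·7 + 5·2·5 + 3·9·8 + 5·5·5 = 961 ≡ 4.
  α_i^2 mod 11 = [5, 9, 4, 4, 3].
  S_2 = Σ v_i α_i^2 r_i = 10·5·9 + 10·9·7 + 5·4·5 + 3·4·8 + 5·3·5 = 1351 ≡ 9.
  S = (3, 4, 9) ≠ 0, so r is not a codeword (an error is present).
Step 3: locate the error. For a single error e at position i, S_ℓ = v_i·e·α_i^ℓ, so α_err = S_1/S_0.
  S_0^{−1} = 3^{−1} = 4 (mod 11), so α_err = 4·4 = 16 ≡ 5 = α_5. Error position i = 5.
  Consistency check: S_2/S_1 = 9·3 = 27 ≡ 5 = α_err ✓ (single-error assumption holds).
Step 4: error magnitude e = S_0/v_5 = S_0·∏_{j≠5}(α_5 − α_j) = 3·9 = 27 ≡ 5 (mod 11).
Step 5: correct position 5: c_5 = r_5 − e = 5 − 5 ≡ 0 (mod 11). Hence c = [9, 7, 5, 8, 0].
  Check: interpolating c through the α_i gives m(x) = 1 + 2·x (degree < 2) with m(α_i) = c_i for every i, so c is indeed a codeword.


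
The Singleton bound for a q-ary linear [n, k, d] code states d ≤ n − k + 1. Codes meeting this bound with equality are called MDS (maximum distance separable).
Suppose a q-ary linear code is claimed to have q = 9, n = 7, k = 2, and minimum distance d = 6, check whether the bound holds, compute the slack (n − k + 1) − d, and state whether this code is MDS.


Singleton RHS = n − k + 1 = 6, slack = 0, bound satisfied, MDS.

Singleton bound: d ≤ n − k + 1.
Here n = 7, k = 2, so n − k + 1 = 6.
Given d = 6, check d ≤ 6: YES.
Slack = (n − k + 1) − d = 0.
The code is MDS (slack = 0).
Description: the claimed parameters are [7, 2, 6]_9; such a code would be MDS (meets Singleton bound).


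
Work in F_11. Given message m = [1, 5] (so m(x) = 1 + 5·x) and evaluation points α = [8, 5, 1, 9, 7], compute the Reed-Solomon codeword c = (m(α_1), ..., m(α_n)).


c = [8, 4, 6, 2, 3]

Message polynomial: m(x) = 1 + 5·x (mod 11).
For each evaluation point α_i, compute m(α_i) mod 11:
  α_1 = 8: Horner steps 5 → 8, so m(8) = 8.
  α_2 = 5: Horner steps 5 → 4, so m(5) = 4.
  α_3 = 1: Horner steps 5 → 6, so m(1) = 6.
  α_4 = 9: Horner steps 5 → 2, so m(9) = 2.
  α_5 = 7: Horner steps 5 → 3, so m(7) = 3.
Codeword c = [8, 4, 6, 2, 3] ∈ F_11^5.


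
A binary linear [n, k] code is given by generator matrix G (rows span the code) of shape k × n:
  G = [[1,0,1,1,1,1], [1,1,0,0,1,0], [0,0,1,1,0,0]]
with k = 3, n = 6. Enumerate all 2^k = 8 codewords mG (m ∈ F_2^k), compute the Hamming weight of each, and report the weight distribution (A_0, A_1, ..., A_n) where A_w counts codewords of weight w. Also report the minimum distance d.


Weight distribution: A_0 = 1, A_2 = 2, A_3 = 2, A_4 = 1, A_5 = 2. Minimum distance d = 2.

Enumerate all 2^3 = 8 messages m ∈ F_2^3.
For each, compute codeword c = mG in F_2^6, then tally its weight.
  m = 000 → c = 000000, weight = 0.
  m = 100 → c = 101111, weight = 5.
  m = 010 → c = 110010, weight = 3.
  m = 110 → c = 011101, weight = 4.
  m = 001 → c = 001100, weight = 2.
  m = 101 → c = 100011, weight = 3.
  m = 011 → c = 111110, weight = 5.
  m = 111 → c = 010001, weight = 2.
Tally weights:
  weight 0: 1 codewords.
  weight 2: 2 codewords.
  weight 3: 2 codewords.
  weight 4: 1 codewords.
  weight 5: 2 codewords.
Minimum distance d = smallest w > 0 with A_w > 0 = 2.
Sanity: Σ A_w = 8 = 2^3 = 8 ✓.


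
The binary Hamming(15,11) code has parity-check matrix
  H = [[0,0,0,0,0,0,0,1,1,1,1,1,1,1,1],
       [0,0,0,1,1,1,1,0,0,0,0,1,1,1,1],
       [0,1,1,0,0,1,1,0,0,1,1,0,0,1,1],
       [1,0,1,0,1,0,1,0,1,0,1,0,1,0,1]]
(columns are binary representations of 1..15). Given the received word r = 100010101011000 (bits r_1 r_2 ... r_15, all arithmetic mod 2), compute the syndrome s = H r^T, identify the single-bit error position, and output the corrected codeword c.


s = (1, 1, 0, 1)^T, error position = 13, corrected codeword c = 100010101011100

Compute s = H r^T mod 2 one row at a time:
  s_1 = 0 + 1 + 0 + 1 + 1 + 0 + 0 + 0 = 3 ≡ 1 (mod 2).
  s_2 = 0 + 1 + 0 + 1 + 1 + 0 + 0 + 0 = 3 ≡ 1 (mod 2).
  s_3 = 0 + 0 + 0 + 1 + 0 + 1 + 0 + 0 = 2 ≡ 0 (mod 2).
  s_4 = 1 + 0 + 1 + 1 + 1 + 1 + 0 + 0 = 5 ≡ 1 (mod 2).
s = (1, 1, 0, 1)^T — this equals column 13 of H (binary 1101), so error is at position 13.
Correct: flip bit 13 of r = 100010101011000 to get c = 100010101011100.


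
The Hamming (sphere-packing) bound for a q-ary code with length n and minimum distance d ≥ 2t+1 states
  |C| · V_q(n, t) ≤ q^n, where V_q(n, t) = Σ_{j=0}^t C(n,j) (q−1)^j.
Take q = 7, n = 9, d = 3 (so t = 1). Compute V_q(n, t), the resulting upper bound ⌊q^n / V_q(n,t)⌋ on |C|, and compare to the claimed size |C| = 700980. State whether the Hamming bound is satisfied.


V_q(n, t) = 55, q^n = 40353607, Hamming bound = 733701, |C| = 700980 ≤ bound (satisfied).

Step 1: Compute V_q(n, t) = Σ_{j=0}^1 C(n, j) (q−1)^j.
  j = 0: C(9,0)·(6)^0 = 1·1 = 1.
  j = 1: C(9,1)·(6)^1 = 9·6 = 54.
  V_q(n, t) = 1 + 54 = 55.
Step 2: q^n = 7^9 = 40353607.
Step 3: Hamming bound ⌊q^n / V_q(n,t)⌋ = ⌊40353607/55⌋ = 733701.
Step 4: Compare |C| = 700980 to 733701: satisfied.
The claimed |C| lies below the Hamming bound.


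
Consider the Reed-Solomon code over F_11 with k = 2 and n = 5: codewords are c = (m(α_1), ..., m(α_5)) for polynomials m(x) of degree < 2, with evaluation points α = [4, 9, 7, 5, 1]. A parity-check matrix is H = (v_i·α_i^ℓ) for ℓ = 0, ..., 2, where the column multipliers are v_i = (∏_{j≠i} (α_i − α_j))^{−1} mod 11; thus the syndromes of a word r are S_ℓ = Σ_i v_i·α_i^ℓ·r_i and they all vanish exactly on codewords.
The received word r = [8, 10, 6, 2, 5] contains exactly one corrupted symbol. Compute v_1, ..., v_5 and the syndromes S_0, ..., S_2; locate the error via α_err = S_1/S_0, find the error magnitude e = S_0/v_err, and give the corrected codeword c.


S = (3, 1, 4), error at position 1, error magnitude e = 8, c = [0, 10, 6, 2, 5].

Step 1: column multipliers v_i = (∏_{j≠i}(α_i − α_j))^{−1} mod 11.
  i = 1 (α = 4): (4−9)(4−7)(4−5)(4−1) = (−5)·(−3)·(−1)·3 = −45 ≡ 10, so v_1 = 10^{−1} = 10 (mod 11).
  i = 2 (α = 9): (9−4)(9−7)(9−5)(9−1) = 5·2·4·8 = 320 ≡ 1, so v_2 = 1^{−1} = 1 (mod 11).
  i = 3 (α = 7): (7−4)(7−9)(7−5)(7−1) = 3·(−2)·2·6 = −72 ≡ 5, so v_3 = 5^{−1} = 9 (mod 11).
  i = 4 (α = 5): (5−4)(5−9)(5−7)(5−1) = 1·(−4)·(−2)·4 = 32 ≡ 10, so v_4 = 10^{−1} = 10 (mod 11).
  i = 5 (α = 1): (1−4)(1−9)(1−7)(1−5) = (−3)·(−8)·(−6)·(−4) = 576 ≡ 4, so v_5 = 4^{−1} = 3 (mod 11).
  v = [10, 1, 9, 10, 3].
Step 2: syndromes of r = [8, 10, 6, 2, 5] (all sums mod 11).
  S_0 = Σ v_i r_i = 10·8 + 1·10 + 9·6 + 10·2 + 3·5 = 179 ≡ 3.
  S_1 = Σ v_i α_i r_i = 10·4·8 + 1·9·10 + 9·7·6 + 10·5·2 + 3·1·5 = 903 ≡ 1.
  α_i^2 mod 11 = [5, 4, 5, 3, 1].
  S_2 = Σ v_i α_i^2 r_i = 10·5·8 + 1·4·10 + 9·5·6 + 10·3·2 + 3·1·5 = 785 ≡ 4.
  S = (3, 1, 4) ≠ 0, so r is not a codeword (an error is present).
Step 3: locate the error. For a single error e at position i, S_ℓ = v_i·e·α_i^ℓ, so α_err = S_1/S_0.
  S_0^{−1} = 3^{−1} = 4 (mod 11), so α_err = 1·4 = 4 ≡ 4 = α_1. Error position i = 1.
  Consistency check: S_2/S_1 = 4·1 = 4 ≡ 4 = α_err ✓ (single-error assumption holds).
Step 4: error magnitude e = S_0/v_1 = S_0·∏_{j≠1}(α_1 − α_j) = 3·10 = 30 ≡ 8 (mod 11).
Step 5: correct position 1: c_1 = r_1 − e = 8 − 8 ≡ 0 (mod 11). Hence c = [0, 10, 6, 2, 5].
  Check: interpolating c through the α_i gives m(x) = 3 + 2·x (degree < 2) with m(α_i) = c_i for every i, so c is indeed a codeword.


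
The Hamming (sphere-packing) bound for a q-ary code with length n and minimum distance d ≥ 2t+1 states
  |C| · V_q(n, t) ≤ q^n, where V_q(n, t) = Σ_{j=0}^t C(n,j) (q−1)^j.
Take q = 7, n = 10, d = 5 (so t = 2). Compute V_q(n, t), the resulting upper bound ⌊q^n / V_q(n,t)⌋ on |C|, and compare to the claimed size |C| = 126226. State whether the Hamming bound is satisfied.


V_q(n, t) = 1681, q^n = 282475249, Hamming bound = 168040, |C| = 126226 ≤ bound (satisfied).

Step 1: Compute V_q(n, t) = Σ_{j=0}^2 C(n, j) (q−1)^j.
  j = 0: C(10,0)·(6)^0 = 1·1 = 1.
  j = 1: C(10,1)·(6)^1 = 10·6 = 60.
  j = 2: C(10,2)·(6)^2 = 45·36 = 1620.
  V_q(n, t) = 1 + 60 + 1620 = 1681.
Step 2: q^n = 7^10 = 282475249.
Step 3: Hamming bound ⌊q^n / V_q(n,t)⌋ = ⌊282475249/1681⌋ = 168040.
Step 4: Compare |C| = 126226 to 168040: satisfied.
The claimed |C| lies below the Hamming bound.


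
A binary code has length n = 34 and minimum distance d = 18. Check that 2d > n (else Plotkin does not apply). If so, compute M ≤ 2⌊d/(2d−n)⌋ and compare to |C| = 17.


Plotkin bound M ≤ 18; given |C| = 17 ≤ bound (satisfied).

Check applicability: 2d = 36, n = 34.
2d − n = 2 > 0, so Plotkin applies.
Compute d/(2d−n) = 18/2 ≈ 9.0000.
⌊d/(2d−n)⌋ = 9.
Plotkin bound: M ≤ 2·9 = 18.
Given |C| = 17, check: satisfied.
This |C| is below the Plotkin bound.


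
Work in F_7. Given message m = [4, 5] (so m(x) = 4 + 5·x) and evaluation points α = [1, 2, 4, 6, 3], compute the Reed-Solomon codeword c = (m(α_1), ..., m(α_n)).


c = [2, 0, 3, 6, 5]

Message polynomial: m(x) = 4 + 5·x (mod 7).
For each evaluation point α_i, compute m(α_i) mod 7:
  α_1 = 1: Horner steps 5 → 2, so m(1) = 2.
  α_2 = 2: Horner steps 5 → 0, so m(2) = 0.
  α_3 = 4: Horner steps 5 → 3, so m(4) = 3.
  α_4 = 6: Horner steps 5 → 6, so m(6) = 6.
  α_5 = 3: Horner steps 5 → 5, so m(3) = 5.
Codeword c = [2, 0, 3, 6, 5] ∈ F_7^5.


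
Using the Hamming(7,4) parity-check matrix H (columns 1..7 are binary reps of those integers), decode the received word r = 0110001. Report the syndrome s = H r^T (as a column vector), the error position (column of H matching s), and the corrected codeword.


s = (1, 1, 0)^T, error position = 6, corrected codeword c = 0110011

Compute s = H r^T mod 2 one row at a time:
  s_1 = 0 + 0 + 0 + 1 = 1 ≡ 1 (mod 2).
  s_2 = 1 + 1 + 0 + 1 = 3 ≡ 1 (mod 2).
  s_3 = 0 + 1 + 0 + 1 = 2 ≡ 0 (mod 2).
s = (1, 1, 0)^T — this equals column 6 of H (binary 110), so error is at position 6.
Correct: flip bit 6 of r = 0110001 to get c = 0110011.


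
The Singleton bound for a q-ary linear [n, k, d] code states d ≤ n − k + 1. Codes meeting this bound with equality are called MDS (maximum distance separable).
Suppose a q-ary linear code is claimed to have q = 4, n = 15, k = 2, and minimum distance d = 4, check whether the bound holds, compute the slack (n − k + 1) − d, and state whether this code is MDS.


Singleton RHS = n − k + 1 = 14, slack = 10, bound satisfied, not MDS.

Singleton bound: d ≤ n − k + 1.
Here n = 15, k = 2, so n − k + 1 = 14.
Given d = 4, check d ≤ 14: YES.
Slack = (n − k + 1) − d = 10.
The code is NOT MDS (slack = 10 > 0).
Description: the claimed parameters are [15, 2, 4]_4; such a code would be non-MDS.


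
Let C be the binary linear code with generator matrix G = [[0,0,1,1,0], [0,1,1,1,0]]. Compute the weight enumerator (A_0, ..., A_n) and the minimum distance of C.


Weight distribution: A_0 = 1, A_1 = 1, A_2 = 1, A_3 = 1. Minimum distance d = 1.

Enumerate all 2^2 = 4 messages m ∈ F_2^2.
For each, compute codeword c = mG in F_2^5, then tally its weight.
  m = 00 → c = 00000, weight = 0.
  m = 10 → c = 00110, weight = 2.
  m = 01 → c = 01110, weight = 3.
  m = 11 → c = 01000, weight = 1.
Tally weights:
  weight 0: 1 codewords.
  weight 1: 1 codewords.
  weight 2: 1 codewords.
  weight 3: 1 codewords.
Minimum distance d = smallest w > 0 with A_w > 0 = 1.
Sanity: Σ A_w = 4 = 2^2 = 4 ✓.


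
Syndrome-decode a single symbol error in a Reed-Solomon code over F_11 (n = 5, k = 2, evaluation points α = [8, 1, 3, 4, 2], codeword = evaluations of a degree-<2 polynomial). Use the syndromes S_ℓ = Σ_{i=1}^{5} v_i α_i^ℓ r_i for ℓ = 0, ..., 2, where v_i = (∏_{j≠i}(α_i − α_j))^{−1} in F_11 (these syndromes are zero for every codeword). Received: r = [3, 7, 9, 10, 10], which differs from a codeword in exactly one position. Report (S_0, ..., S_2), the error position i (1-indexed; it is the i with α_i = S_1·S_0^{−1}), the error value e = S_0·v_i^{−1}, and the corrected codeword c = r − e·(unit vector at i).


S = (9, 7, 3), error at position 5, error magnitude e = 2, c = [3, 7, 9, 10, 8].

Step 1: column multipliers v_i = (∏_{j≠i}(α_i − α_j))^{−1} mod 11.
  i = 1 (α = 8): (8−1)(8−3)(8−4)(8−2) = 7·5·4·6 = 840 ≡ 4, so v_1 = 4^{−1} = 3 (mod 11).
  i = 2 (α = 1): (1−8)(1−3)(1−4)(1−2) = (−7)·(−2)·(−3)·(−1) = 42 ≡ 9, so v_2 = 9^{−1} = 5 (mod 11).
  i = 3 (α = 3): (3−8)(3−1)(3−4)(3−2) = (−5)·2·(−1)·1 = 10 ≡ 10, so v_3 = 10^{−1} = 10 (mod 11).
  i = 4 (α = 4): (4−8)(4−1)(4−3)(4−2) = (−4)·3·1·2 = −24 ≡ 9, so v_4 = 9^{−1} = 5 (mod 11).
  i = 5 (α = 2): (2−8)(2−1)(2−3)(2−4) = (−6)·1·(−1)·(−2) = −12 ≡ 10, so v_5 = 10^{−1} = 10 (mod 11).
  v = [3, 5, 10, 5, 10].
Step 2: syndromes of r = [3, 7, 9, 10, 10] (all sums mod 11).
  S_0 = Σ v_i r_i = 3·3 + 5·7 + 10·9 + 5·10 + 10·10 = 284 ≡ 9.
  S_1 = Σ v_i α_i r_i = 3·8·3 + 5·1·7 + 10·3·9 + 5·4·10 + 10·2·10 = 777 ≡ 7.
  α_i^2 mod 11 = [9, 1, 9, 5, 4].
  S_2 = Σ v_i α_i^2 r_i = 3·9·3 + 5·1·7 + 10·9·9 + 5·5·10 + 10·4·10 = 1576 ≡ 3.
  S = (9, 7, 3) ≠ 0, so r is not a codeword (an error is present).
Step 3: locate the error. For a single error e at position i, S_ℓ = v_i·e·α_i^ℓ, so α_err = S_1/S_0.
  S_0^{−1} = 9^{−1} = 5 (mod 11), so α_err = 7·5 = 35 ≡ 2 = α_5. Error position i = 5.
  Consistency check: S_2/S_1 = 3·8 = 24 ≡ 2 = α_err ✓ (single-error assumption holds).
Step 4: error magnitude e = S_0/v_5 = S_0·∏_{j≠5}(α_5 − α_j) = 9·10 = 90 ≡ 2 (mod 11).
Step 5: correct position 5: c_5 = r_5 − e = 10 − 2 ≡ 8 (mod 11). Hence c = [3, 7, 9, 10, 8].
  Check: interpolating c through the α_i gives m(x) = 6 + 1·x (degree < 2) with m(α_i) = c_i for every i, so c is indeed a codeword.


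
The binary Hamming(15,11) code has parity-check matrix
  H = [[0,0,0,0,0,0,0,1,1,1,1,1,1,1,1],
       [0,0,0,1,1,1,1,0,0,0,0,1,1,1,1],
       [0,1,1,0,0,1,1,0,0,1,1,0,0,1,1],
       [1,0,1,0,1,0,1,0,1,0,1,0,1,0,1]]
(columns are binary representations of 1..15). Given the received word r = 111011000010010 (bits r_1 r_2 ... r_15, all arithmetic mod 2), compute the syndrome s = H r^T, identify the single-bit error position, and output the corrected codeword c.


s = (0, 1, 1, 0)^T, error position = 6, corrected codeword c = 111010000010010

Compute s = H r^T mod 2 one row at a time:
  s_1 = 0 + 0 + 0 + 1 + 0 + 0 + 1 + 0 = 2 ≡ 0 (mod 2).
  s_2 = 0 + 1 + 1 + 0 + 0 + 0 + 1 + 0 = 3 ≡ 1 (mod 2).
  s_3 = 1 + 1 + 1 + 0 + 0 + 1 + 1 + 0 = 5 ≡ 1 (mod 2).
  s_4 = 1 + 1 + 1 + 0 + 0 + 1 + 0 + 0 = 4 ≡ 0 (mod 2).
s = (0, 1, 1, 0)^T — this equals column 6 of H (binary 0110), so error is at position 6.
Correct: flip bit 6 of r = 111011000010010 to get c = 111010000010010.


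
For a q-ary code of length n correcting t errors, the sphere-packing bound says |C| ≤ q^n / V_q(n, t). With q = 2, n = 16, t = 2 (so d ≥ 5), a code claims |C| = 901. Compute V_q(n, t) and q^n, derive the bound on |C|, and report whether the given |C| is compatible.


V_q(n, t) = 137, q^n = 65536, Hamming bound = 478, |C| = 901 > bound (violated).

Step 1: Compute V_q(n, t) = Σ_{j=0}^2 C(n, j) (q−1)^j.
  j = 0: C(16,0)·(1)^0 = 1·1 = 1.
  j = 1: C(16,1)·(1)^1 = 16·1 = 16.
  j = 2: C(16,2)·(1)^2 = 120·1 = 120.
  V_q(n, t) = 1 + 16 + 120 = 137.
Step 2: q^n = 2^16 = 65536.
Step 3: Hamming bound ⌊q^n / V_q(n,t)⌋ = ⌊65536/137⌋ = 478.
Step 4: Compare |C| = 901 to 478: violated.
The claimed |C| lies above the Hamming bound, so no 2-ary code of length 16 with d ≥ 5 can have 901 codewords.


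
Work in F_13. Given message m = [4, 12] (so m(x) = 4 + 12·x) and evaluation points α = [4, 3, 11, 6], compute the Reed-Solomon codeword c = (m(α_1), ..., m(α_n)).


c = [0, 1, 6, 11]

Message polynomial: m(x) = 4 + 12·x (mod 13).
For each evaluation point α_i, compute m(α_i) mod 13:
  α_1 = 4: Horner steps 12 → 0, so m(4) = 0.
  α_2 = 3: Horner steps 12 → 1, so m(3) = 1.
  α_3 = 11: Horner steps 12 → 6, so m(11) = 6.
  α_4 = 6: Horner steps 12 → 11, so m(6) = 11.
Codeword c = [0, 1, 6, 11] ∈ F_13^4.


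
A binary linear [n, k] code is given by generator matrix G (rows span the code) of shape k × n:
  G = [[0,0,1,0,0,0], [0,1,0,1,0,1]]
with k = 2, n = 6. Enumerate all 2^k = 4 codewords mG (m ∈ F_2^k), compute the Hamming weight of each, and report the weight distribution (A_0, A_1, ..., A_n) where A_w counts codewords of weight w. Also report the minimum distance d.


Weight distribution: A_0 = 1, A_1 = 1, A_3 = 1, A_4 = 1. Minimum distance d = 1.

Enumerate all 2^2 = 4 messages m ∈ F_2^2.
For each, compute codeword c = mG in F_2^6, then tally its weight.
  m = 00 → c = 000000, weight = 0.
  m = 10 → c = 001000, weight = 1.
  m = 01 → c = 010101, weight = 3.
  m = 11 → c = 011101, weight = 4.
Tally weights:
  weight 0: 1 codewords.
  weight 1: 1 codewords.
  weight 3: 1 codewords.
  weight 4: 1 codewords.
Minimum distance d = smallest w > 0 with A_w > 0 = 1.
Sanity: Σ A_w = 4 = 2^2 = 4 ✓.


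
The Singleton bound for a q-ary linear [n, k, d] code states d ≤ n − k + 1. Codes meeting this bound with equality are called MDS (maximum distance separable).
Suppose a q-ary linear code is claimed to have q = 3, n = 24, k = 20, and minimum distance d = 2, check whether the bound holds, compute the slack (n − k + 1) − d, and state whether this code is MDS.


Singleton RHS = n − k + 1 = 5, slack = 3, bound satisfied, not MDS.

Singleton bound: d ≤ n − k + 1.
Here n = 24, k = 20, so n − k + 1 = 5.
Given d = 2, check d ≤ 5: YES.
Slack = (n − k + 1) − d = 3.
The code is NOT MDS (slack = 3 > 0).
Description: the claimed parameters are [24, 20, 2]_3; such a code would be non-MDS.


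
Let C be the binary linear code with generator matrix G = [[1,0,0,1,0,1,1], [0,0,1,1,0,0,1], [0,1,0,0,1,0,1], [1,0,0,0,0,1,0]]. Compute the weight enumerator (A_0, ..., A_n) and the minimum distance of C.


Weight distribution: A_0 = 1, A_1 = 1, A_2 = 2, A_3 = 4, A_4 = 3, A_5 = 3, A_6 = 2. Minimum distance d = 1.

Enumerate all 2^4 = 16 messages m ∈ F_2^4.
For each, compute codeword c = mG in F_2^7, then tally its weight.
  m = 0000 → c = 0000000, weight = 0.
  m = 1000 → c = 1001011, weight = 4.
  m = 0100 → c = 0011001, weight = 3.
  m = 1100 → c = 1010010, weight = 3.
  m = 0010 → c = 0100101, weight = 3.
  m = 1010 → c = 1101110, weight = 5.
  m = 0110 → c = 0111100, weight = 4.
  m = 1110 → c = 1110111, weight = 6.
  m = 0001 → c = 1000010, weight = 2.
  m = 1001 → c = 0001001, weight = 2.
  m = 0101 → c = 1011011, weight = 5.
  m = 1101 → c = 0010000, weight = 1.
  m = 0011 → c = 1100111, weight = 5.
  m = 1011 → c = 0101100, weight = 3.
  m = 0111 → c = 1111110, weight = 6.
  m = 1111 → c = 0110101, weight = 4.
Tally weights:
  weight 0: 1 codewords.
  weight 1: 1 codewords.
  weight 2: 2 codewords.
  weight 3: 4 codewords.
  weight 4: 3 codewords.
  weight 5: 3 codewords.
  weight 6: 2 codewords.
Minimum distance d = smallest w > 0 with A_w > 0 = 1.
Sanity: Σ A_w = 16 = 2^4 = 16 ✓.


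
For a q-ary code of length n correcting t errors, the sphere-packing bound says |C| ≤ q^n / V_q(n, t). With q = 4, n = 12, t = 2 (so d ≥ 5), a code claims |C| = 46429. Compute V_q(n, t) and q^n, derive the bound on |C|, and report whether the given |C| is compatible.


V_q(n, t) = 631, q^n = 16777216, Hamming bound = 26588, |C| = 46429 > bound (violated).

Step 1: Compute V_q(n, t) = Σ_{j=0}^2 C(n, j) (q−1)^j.
  j = 0: C(12,0)·(3)^0 = 1·1 = 1.
  j = 1: C(12,1)·(3)^1 = 12·3 = 36.
  j = 2: C(12,2)·(3)^2 = 66·9 = 594.
  V_q(n, t) = 1 + 36 + 594 = 631.
Step 2: q^n = 4^12 = 16777216.
Step 3: Hamming bound ⌊q^n / V_q(n,t)⌋ = ⌊16777216/631⌋ = 26588.
Step 4: Compare |C| = 46429 to 26588: violated.
The claimed |C| lies above the Hamming bound, so no 4-ary code of length 12 with d ≥ 5 can have 46429 codewords.


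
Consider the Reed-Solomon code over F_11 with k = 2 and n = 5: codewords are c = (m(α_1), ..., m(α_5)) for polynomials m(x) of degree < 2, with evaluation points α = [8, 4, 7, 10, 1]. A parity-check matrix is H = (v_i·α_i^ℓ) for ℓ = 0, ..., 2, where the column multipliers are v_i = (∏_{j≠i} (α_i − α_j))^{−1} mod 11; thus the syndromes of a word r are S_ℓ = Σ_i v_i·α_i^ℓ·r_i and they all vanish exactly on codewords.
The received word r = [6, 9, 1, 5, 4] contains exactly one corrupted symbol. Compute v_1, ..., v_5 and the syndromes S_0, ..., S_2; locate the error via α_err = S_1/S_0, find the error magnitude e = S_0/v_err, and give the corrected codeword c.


S = (3, 1, 4), error at position 2, error magnitude e = 1, c = [6, 8, 1, 5, 4].

Step 1: column multipliers v_i = (∏_{j≠i}(α_i − α_j))^{−1} mod 11.
  i = 1 (α = 8): (8−4)(8−7)(8−10)(8−1) = 4·1·(−2)·7 = −56 ≡ 10, so v_1 = 10^{−1} = 10 (mod 11).
  i = 2 (α = 4): (4−8)(4−7)(4−10)(4−1) = (−4)·(−3)·(−6)·3 = −216 ≡ 4, so v_2 = 4^{−1} = 3 (mod 11).
  i = 3 (α = 7): (7−8)(7−4)(7−10)(7−1) = (−1)·3·(−3)·6 = 54 ≡ 10, so v_3 = 10^{−1} = 10 (mod 11).
  i = 4 (α = 10): (10−8)(10−4)(10−7)(10−1) = 2·6·3·9 = 324 ≡ 5, so v_4 = 5^{−1} = 9 (mod 11).
  i = 5 (α = 1): (1−8)(1−4)(1−7)(1−10) = (−7)·(−3)·(−6)·(−9) = 1134 ≡ 1, so v_5 = 1^{−1} = 1 (mod 11).
  v = [10, 3, 10, 9, 1].
Step 2: syndromes of r = [6, 9, 1, 5, 4] (all sums mod 11).
  S_0 = Σ v_i r_i = 10·6 + 3·9 + 10·1 + 9·5 + 1·4 = 146 ≡ 3.
  S_1 = Σ v_i α_i r_i = 10·8·6 + 3·4·9 + 10·7·1 + 9·10·5 + 1·1·4 = 1112 ≡ 1.
  α_i^2 mod 11 = [9, 5, 5, 1, 1].
  S_2 = Σ v_i α_i^2 r_i = 10·9·6 + 3·5·9 + 10·5·1 + 9·1·5 + 1·1·4 = 774 ≡ 4.
  S = (3, 1, 4) ≠ 0, so r is not a codeword (an error is present).
Step 3: locate the error. For a single error e at position i, S_ℓ = v_i·e·α_i^ℓ, so α_err = S_1/S_0.
  S_0^{−1} = 3^{−1} = 4 (mod 11), so α_err = 1·4 = 4 ≡ 4 = α_2. Error position i = 2.
  Consistency check: S_2/S_1 = 4·1 = 4 ≡ 4 = α_err ✓ (single-error assumption holds).
Step 4: error magnitude e = S_0/v_2 = S_0·∏_{j≠2}(α_2 − α_j) = 3·4 = 12 ≡ 1 (mod 11).
Step 5: correct position 2: c_2 = r_2 − e = 9 − 1 ≡ 8 (mod 11). Hence c = [6, 8, 1, 5, 4].
  Check: interpolating c through the α_i gives m(x) = 10 + 5·x (degree < 2) with m(α_i) = c_i for every i, so c is indeed a codeword.


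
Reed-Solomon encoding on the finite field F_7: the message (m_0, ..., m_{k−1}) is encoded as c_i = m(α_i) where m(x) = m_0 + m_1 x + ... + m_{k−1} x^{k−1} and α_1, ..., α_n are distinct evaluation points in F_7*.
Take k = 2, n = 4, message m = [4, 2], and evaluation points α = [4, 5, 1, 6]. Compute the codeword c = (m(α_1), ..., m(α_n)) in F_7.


c = [5, 0, 6, 2]

Message polynomial: m(x) = 4 + 2·x (mod 7).
For each evaluation point α_i, compute m(α_i) mod 7:
  α_1 = 4: Horner steps 2 → 5, so m(4) = 5.
  α_2 = 5: Horner steps 2 → 0, so m(5) = 0.
  α_3 = 1: Horner steps 2 → 6, so m(1) = 6.
  α_4 = 6: Horner steps 2 → 2, so m(6) = 2.
Codeword c = [5, 0, 6, 2] ∈ F_7^4.


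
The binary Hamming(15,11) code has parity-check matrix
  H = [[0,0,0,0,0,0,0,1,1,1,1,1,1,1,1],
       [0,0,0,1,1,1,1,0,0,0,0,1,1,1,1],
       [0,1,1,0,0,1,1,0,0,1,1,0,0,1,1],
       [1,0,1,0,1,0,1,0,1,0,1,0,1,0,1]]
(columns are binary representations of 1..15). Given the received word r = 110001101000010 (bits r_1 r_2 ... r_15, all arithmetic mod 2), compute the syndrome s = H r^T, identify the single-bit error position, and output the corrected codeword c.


s = (0, 1, 0, 1)^T, error position = 5, corrected codeword c = 110011101000010

Compute s = H r^T mod 2 one row at a time:
  s_1 = 0 + 1 + 0 + 0 + 0 + 0 + 1 + 0 = 2 ≡ 0 (mod 2).
  s_2 = 0 + 0 + 1 + 1 + 0 + 0 + 1 + 0 = 3 ≡ 1 (mod 2).
  s_3 = 1 + 0 + 1 + 1 + 0 + 0 + 1 + 0 = 4 ≡ 0 (mod 2).
  s_4 = 1 + 0 + 0 + 1 + 1 + 0 + 0 + 0 = 3 ≡ 1 (mod 2).
s = (0, 1, 0, 1)^T — this equals column 5 of H (binary 0101), so error is at position 5.
Correct: flip bit 5 of r = 110001101000010 to get c = 110011101000010.


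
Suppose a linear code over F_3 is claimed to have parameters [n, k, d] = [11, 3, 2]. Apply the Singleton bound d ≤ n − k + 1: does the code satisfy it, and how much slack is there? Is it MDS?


Singleton RHS = n − k + 1 = 9, slack = 7, bound satisfied, not MDS.

Singleton bound: d ≤ n − k + 1.
Here n = 11, k = 3, so n − k + 1 = 9.
Given d = 2, check d ≤ 9: YES.
Slack = (n − k + 1) − d = 7.
The code is NOT MDS (slack = 7 > 0).
Description: the claimed parameters are [11, 3, 2]_3; such a code would be non-MDS.


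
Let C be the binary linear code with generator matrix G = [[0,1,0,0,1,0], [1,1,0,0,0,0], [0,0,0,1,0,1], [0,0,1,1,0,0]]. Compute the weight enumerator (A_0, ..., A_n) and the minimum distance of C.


Weight distribution: A_0 = 1, A_2 = 6, A_4 = 9. Minimum distance d = 2.

Enumerate all 2^4 = 16 messages m ∈ F_2^4.
For each, compute codeword c = mG in F_2^6, then tally its weight.
  m = 0000 → c = 000000, weight = 0.
  m = 1000 → c = 010010, weight = 2.
  m = 0100 → c = 110000, weight = 2.
  m = 1100 → c = 100010, weight = 2.
  m = 0010 → c = 000101, weight = 2.
  m = 1010 → c = 010111, weight = 4.
  m = 0110 → c = 110101, weight = 4.
  m = 1110 → c = 100111, weight = 4.
  m = 0001 → c = 001100, weight = 2.
  m = 1001 → c = 011110, weight = 4.
  m = 0101 → c = 111100, weight = 4.
  m = 1101 → c = 101110, weight = 4.
  m = 0011 → c = 001001, weight = 2.
  m = 1011 → c = 011011, weight = 4.
  m = 0111 → c = 111001, weight = 4.
  m = 1111 → c = 101011, weight = 4.
Tally weights:
  weight 0: 1 codewords.
  weight 2: 6 codewords.
  weight 4: 9 codewords.
Minimum distance d = smallest w > 0 with A_w > 0 = 2.
Sanity: Σ A_w = 16 = 2^4 = 16 ✓.


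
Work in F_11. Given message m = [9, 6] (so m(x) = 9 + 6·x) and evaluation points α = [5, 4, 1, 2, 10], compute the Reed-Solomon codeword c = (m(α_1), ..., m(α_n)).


c = [6, 0, 4, 10, 3]

Message polynomial: m(x) = 9 + 6·x (mod 11).
For each evaluation point α_i, compute m(α_i) mod 11:
  α_1 = 5: Horner steps 6 → 6, so m(5) = 6.
  α_2 = 4: Horner steps 6 → 0, so m(4) = 0.
  α_3 = 1: Horner steps 6 → 4, so m(1) = 4.
  α_4 = 2: Horner steps 6 → 10, so m(2) = 10.
  α_5 = 10: Horner steps 6 → 3, so m(10) = 3.
Codeword c = [6, 0, 4, 10, 3] ∈ F_11^5.


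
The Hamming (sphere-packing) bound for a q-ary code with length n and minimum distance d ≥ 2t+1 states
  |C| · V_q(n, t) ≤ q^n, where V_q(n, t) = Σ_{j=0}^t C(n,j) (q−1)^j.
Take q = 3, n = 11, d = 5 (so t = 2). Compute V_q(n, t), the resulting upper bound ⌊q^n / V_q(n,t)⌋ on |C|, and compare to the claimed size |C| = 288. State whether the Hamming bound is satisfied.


V_q(n, t) = 243, q^n = 177147, Hamming bound = 729, |C| = 288 ≤ bound (satisfied).

Step 1: Compute V_q(n, t) = Σ_{j=0}^2 C(n, j) (q−1)^j.
  j = 0: C(11,0)·(2)^0 = 1·1 = 1.
  j = 1: C(11,1)·(2)^1 = 11·2 = 22.
  j = 2: C(11,2)·(2)^2 = 55·4 = 220.
  V_q(n, t) = 1 + 22 + 220 = 243.
Step 2: q^n = 3^11 = 177147.
Step 3: Hamming bound ⌊q^n / V_q(n,t)⌋ = ⌊177147/243⌋ = 729.
Step 4: Compare |C| = 288 to 729: satisfied.
The claimed |C| lies below the Hamming bound.


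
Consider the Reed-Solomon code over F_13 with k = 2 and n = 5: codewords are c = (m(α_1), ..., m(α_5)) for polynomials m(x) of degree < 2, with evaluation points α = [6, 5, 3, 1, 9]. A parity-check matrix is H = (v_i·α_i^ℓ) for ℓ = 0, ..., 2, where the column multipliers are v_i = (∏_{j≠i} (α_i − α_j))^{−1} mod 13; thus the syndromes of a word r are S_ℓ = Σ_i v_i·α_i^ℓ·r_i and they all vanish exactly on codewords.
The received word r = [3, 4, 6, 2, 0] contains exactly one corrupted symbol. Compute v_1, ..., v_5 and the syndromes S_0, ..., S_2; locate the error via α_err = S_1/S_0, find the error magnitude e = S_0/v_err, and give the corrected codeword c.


S = (9, 9, 9), error at position 4, error magnitude e = 7, c = [3, 4, 6, 8, 0].

Step 1: column multipliers v_i = (∏_{j≠i}(α_i − α_j))^{−1} mod 13.
  i = 1 (α = 6): (6−5)(6−3)(6−1)(6−9) = 1·3·5·(−3) = −45 ≡ 7, so v_1 = 7^{−1} = 2 (mod 13).
  i = 2 (α = 5): (5−6)(5−3)(5−1)(5−9) = (−1)·2·4·(−4) = 32 ≡ 6, so v_2 = 6^{−1} = 11 (mod 13).
  i = 3 (α = 3): (3−6)(3−5)(3−1)(3−9) = (−3)·(−2)·2·(−6) = −72 ≡ 6, so v_3 = 6^{−1} = 11 (mod 13).
  i = 4 (α = 1): (1−6)(1−5)(1−3)(1−9) = (−5)·(−4)·(−2)·(−8) = 320 ≡ 8, so v_4 = 8^{−1} = 5 (mod 13).
  i = 5 (α = 9): (9−6)(9−5)(9−3)(9−1) = 3·4·6·8 = 576 ≡ 4, so v_5 = 4^{−1} = 10 (mod 13).
  v = [2, 11, 11, 5, 10].
Step 2: syndromes of r = [3, 4, 6, 2, 0] (all sums mod 13).
  S_0 = Σ v_i r_i = 2·3 + 11·4 + 11·6 + 5·2 + 10·0 = 126 ≡ 9.
  S_1 = Σ v_i α_i r_i = 2·6·3 + 11·5·4 + 11·3·6 + 5·1·2 + 10·9·0 = 464 ≡ 9.
  α_i^2 mod 13 = [10, 12, 9, 1, 3].
  S_2 = Σ v_i α_i^2 r_i = 2·10·3 + 11·12·4 + 11·9·6 + 5·1·2 + 10·3·0 = 1192 ≡ 9.
  S = (9, 9, 9) ≠ 0, so r is not a codeword (an error is present).
Step 3: locate the error. For a single error e at position i, S_ℓ = v_i·e·α_i^ℓ, so α_err = S_1/S_0.
  S_0^{−1} = 9^{−1} = 3 (mod 13), so α_err = 9·3 = 27 ≡ 1 = α_4. Error position i = 4.
  Consistency check: S_2/S_1 = 9·3 = 27 ≡ 1 = α_err ✓ (single-error assumption holds).
Step 4: error magnitude e = S_0/v_4 = S_0·∏_{j≠4}(α_4 − α_j) = 9·8 = 72 ≡ 7 (mod 13).
Step 5: correct position 4: c_4 = r_4 − e = 2 − 7 ≡ 8 (mod 13). Hence c = [3, 4, 6, 8, 0].
  Check: interpolating c through the α_i gives m(x) = 9 + 12·x (degree < 2) with m(α_i) = c_i for every i, so c is indeed a codeword.
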